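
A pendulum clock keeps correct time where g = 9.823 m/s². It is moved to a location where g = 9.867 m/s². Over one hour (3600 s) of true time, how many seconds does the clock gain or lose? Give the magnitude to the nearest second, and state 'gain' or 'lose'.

The clock's period scales as T ∝ 1/√g, so T'/T = √(9.823/9.867) = 0.997768.
In 3600 s of true time the clock registers 3600/0.997768 = 3608.1 s, so it gains 8 s.

gain 8 s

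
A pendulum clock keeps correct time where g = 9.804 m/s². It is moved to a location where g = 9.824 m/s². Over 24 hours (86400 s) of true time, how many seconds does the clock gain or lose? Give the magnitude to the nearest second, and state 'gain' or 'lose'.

gain 88 s

The clock's period scales as T ∝ 1/√g, so T'/T = √(9.804/9.824) = 0.998982.
In 86400 s of true time the clock registers 86400/0.998982 = 86488.1 s, so it gains 88 s.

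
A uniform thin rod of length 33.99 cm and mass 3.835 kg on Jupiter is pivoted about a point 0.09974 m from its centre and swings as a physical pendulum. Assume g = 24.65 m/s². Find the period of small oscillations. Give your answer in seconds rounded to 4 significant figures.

0.5607 s

For a physical pendulum T = 2π√(I/(mgd)), with d = 0.099740 m from pivot to centre of mass.
I_cm = mL²/12 = 3.835 × 0.3399²/12 = 0.036922 kg·m²; I = I_cm + md² = 0.036922 + 3.835 × 0.099740² = 0.075073 kg·m².
T = 2π√(0.075073/(3.835 × 24.65 × 0.099740)) = 0.5607 s.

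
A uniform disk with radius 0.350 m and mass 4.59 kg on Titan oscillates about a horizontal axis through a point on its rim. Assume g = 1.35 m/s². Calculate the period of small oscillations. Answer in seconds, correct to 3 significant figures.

I_cm = ½mr² = 0.2811 kg·m². The pivot is at distance d = 0.350 m from the centre of mass.
By the parallel-axis theorem, I = I_cm + md² = 0.2811 + 0.5623 = 0.8434 kg·m².
T = 2π√(I/(mgd)) = 2π√(0.8434/(4.59 × 1.35 × 0.350)) = 3.92 s.

3.92 s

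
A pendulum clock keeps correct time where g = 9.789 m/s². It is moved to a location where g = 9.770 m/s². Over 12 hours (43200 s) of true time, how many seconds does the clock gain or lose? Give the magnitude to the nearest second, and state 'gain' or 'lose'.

The clock's period scales as T ∝ 1/√g, so T'/T = √(9.789/9.770) = 1.00097.
In 43200 s of true time the clock registers 43200/1.00097 = 43158.1 s, so it loses 42 s.

lose 42 s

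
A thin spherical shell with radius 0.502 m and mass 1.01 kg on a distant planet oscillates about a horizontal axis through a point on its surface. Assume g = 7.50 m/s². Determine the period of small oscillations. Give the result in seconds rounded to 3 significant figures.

2.10 s

I_cm = (2/3)mr² = 0.1697 kg·m². The pivot is at distance d = 0.502 m from the centre of mass.
By the parallel-axis theorem, I = I_cm + md² = 0.1697 + 0.2545 = 0.4242 kg·m².
T = 2π√(I/(mgd)) = 2π√(0.4242/(1.01 × 7.50 × 0.502)) = 2.10 s.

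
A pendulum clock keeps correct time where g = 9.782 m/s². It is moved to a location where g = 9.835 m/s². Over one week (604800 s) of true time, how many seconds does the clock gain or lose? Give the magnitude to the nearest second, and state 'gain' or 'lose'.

The clock's period scales as T ∝ 1/√g, so T'/T = √(9.782/9.835) = 0.997302.
In 604800 s of true time the clock registers 604800/0.997302 = 606436.2 s, so it gains 1636 s.

gain 1636 s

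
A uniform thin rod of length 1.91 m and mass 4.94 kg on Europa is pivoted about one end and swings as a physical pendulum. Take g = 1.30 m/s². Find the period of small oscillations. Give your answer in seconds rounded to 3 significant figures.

6.22 s

For a physical pendulum T = 2π√(I/(mgd)), with d = 0.9550 m from pivot to centre of mass.
I_cm = mL²/12 = 4.94 × 1.91²/12 = 1.502 kg·m²; I = I_cm + md² = 1.502 + 4.94 × 0.9550² = 6.007 kg·m².
T = 2π√(6.007/(4.94 × 1.30 × 0.9550)) = 6.22 s.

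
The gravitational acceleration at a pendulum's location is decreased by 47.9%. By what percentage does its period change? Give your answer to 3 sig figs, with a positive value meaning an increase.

38.5%

T ∝ 1/√g, so T'/T = 1/√(0.5210) = 1.385.
Percentage change in T = (1.385 − 1) × 100% = 38.5%.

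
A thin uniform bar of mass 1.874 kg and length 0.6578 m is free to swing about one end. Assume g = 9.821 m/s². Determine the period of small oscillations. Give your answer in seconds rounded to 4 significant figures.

For a physical pendulum T = 2π√(I/(mgd)), with d = 0.32890 m from pivot to centre of mass.
I_cm = mL²/12 = 1.874 × 0.6578²/12 = 0.067573 kg·m²; I = I_cm + md² = 0.067573 + 1.874 × 0.32890² = 0.27029 kg·m².
T = 2π√(0.27029/(1.874 × 9.821 × 0.32890)) = 1.328 s.

1.328 s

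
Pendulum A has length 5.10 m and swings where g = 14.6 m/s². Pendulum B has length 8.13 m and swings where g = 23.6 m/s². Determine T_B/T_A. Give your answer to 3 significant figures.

T = 2π√(L/g), so T_B/T_A = √((L_B/g_B)/(L_A/g_A)) = √((8.13/23.6)/(5.10/14.6)) = 0.993.

0.993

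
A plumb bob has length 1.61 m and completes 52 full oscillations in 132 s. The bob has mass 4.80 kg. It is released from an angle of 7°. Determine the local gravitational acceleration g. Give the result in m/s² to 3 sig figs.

9.86 m/s²

T = 132/52 = 2.538 s.
From T = 2π√(L/g), g = 4π²L/T² = 4π² × 1.61/2.538² = 9.86 m/s².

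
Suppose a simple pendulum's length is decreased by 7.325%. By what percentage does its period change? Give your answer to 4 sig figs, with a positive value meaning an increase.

-3.732%

T ∝ √L, so T'/T = √(0.92675) = 0.96268.
Percentage change in T = (0.96268 − 1) × 100% = -3.732%.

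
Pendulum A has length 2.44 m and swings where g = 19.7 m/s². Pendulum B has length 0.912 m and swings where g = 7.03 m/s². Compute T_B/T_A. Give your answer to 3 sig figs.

1.02

T = 2π√(L/g), so T_B/T_A = √((L_B/g_B)/(L_A/g_A)) = √((0.912/7.03)/(2.44/19.7)) = 1.02.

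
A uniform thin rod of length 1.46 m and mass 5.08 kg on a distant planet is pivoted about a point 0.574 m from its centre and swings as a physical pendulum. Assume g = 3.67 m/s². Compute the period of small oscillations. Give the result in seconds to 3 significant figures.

3.08 s

For a physical pendulum T = 2π√(I/(mgd)), with d = 0.5740 m from pivot to centre of mass.
I_cm = mL²/12 = 5.08 × 1.46²/12 = 0.9024 kg·m²; I = I_cm + md² = 0.9024 + 5.08 × 0.5740² = 2.576 kg·m².
T = 2π√(2.576/(5.08 × 3.67 × 0.5740)) = 3.08 s.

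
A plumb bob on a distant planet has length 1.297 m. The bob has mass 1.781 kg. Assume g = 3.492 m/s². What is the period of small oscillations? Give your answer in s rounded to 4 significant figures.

T = 2π√(L/g) = 2π√(1.297/3.492) = 2π × 0.60944 = 3.829 s.

3.829 s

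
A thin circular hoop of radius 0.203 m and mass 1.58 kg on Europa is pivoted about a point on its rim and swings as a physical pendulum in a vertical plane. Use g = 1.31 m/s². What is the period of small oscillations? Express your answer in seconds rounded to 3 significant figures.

I_cm = mr² = 0.06511 kg·m². The pivot is at distance d = 0.203 m from the centre of mass.
By the parallel-axis theorem, I = I_cm + md² = 0.06511 + 0.06511 = 0.1302 kg·m².
T = 2π√(I/(mgd)) = 2π√(0.1302/(1.58 × 1.31 × 0.203)) = 3.50 s.

3.50 s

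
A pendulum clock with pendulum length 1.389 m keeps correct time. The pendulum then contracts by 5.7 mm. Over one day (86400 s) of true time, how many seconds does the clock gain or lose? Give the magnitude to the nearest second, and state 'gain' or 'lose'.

T ∝ √L, so T'/T = √(1.38330/1.389) = 0.997946.
In 86400 s of true time the clock registers 86400/0.997946 = 86577.8 s, so it gains 178 s.

gain 178 s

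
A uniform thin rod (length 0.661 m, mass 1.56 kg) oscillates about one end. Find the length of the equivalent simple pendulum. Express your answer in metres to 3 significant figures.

0.441 m

The equivalent simple-pendulum length is L_eq = I/(md), where I is about the pivot and d = 0.3305 m.
I_cm = (1/12)mL² = 0.05680 kg·m², so I = I_cm + md² = 0.05680 + 0.1704 = 0.2272 kg·m².
L_eq = 0.2272/(1.56 × 0.3305) = 0.441 m.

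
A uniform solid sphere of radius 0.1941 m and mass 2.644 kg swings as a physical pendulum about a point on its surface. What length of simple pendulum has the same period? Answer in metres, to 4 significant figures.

The equivalent simple-pendulum length is L_eq = I/(md), where I is about the pivot and d = 0.19410 m.
I_cm = (2/5)mR² = 0.039845 kg·m², so I = I_cm + md² = 0.039845 + 0.099612 = 0.13946 kg·m².
L_eq = 0.13946/(2.644 × 0.19410) = 0.2717 m.

0.2717 m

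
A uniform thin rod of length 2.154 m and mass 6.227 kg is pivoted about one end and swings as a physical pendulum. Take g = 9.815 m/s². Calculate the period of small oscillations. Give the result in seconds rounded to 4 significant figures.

For a physical pendulum T = 2π√(I/(mgd)), with d = 1.0770 m from pivot to centre of mass.
I_cm = mL²/12 = 6.227 × 2.154²/12 = 2.4076 kg·m²; I = I_cm + md² = 2.4076 + 6.227 × 1.0770² = 9.6305 kg·m².
T = 2π√(9.6305/(6.227 × 9.815 × 1.0770)) = 2.403 s.

2.403 s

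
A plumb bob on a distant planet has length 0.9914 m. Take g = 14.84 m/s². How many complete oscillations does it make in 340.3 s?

T = 2π√(L/g) = 2π√(0.9914/14.84) = 1.6240 s.
Number of complete oscillations = ⌊340.3/1.6240⌋ = ⌊209.54⌋ = 209.

209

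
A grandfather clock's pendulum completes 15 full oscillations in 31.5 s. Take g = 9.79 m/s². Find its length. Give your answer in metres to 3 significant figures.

1.09 m

T = 31.5/15 = 2.100 s.
From T = 2π√(L/g), L = gT²/(4π²) = 9.79 × 2.100²/(4π²) = 1.09 m.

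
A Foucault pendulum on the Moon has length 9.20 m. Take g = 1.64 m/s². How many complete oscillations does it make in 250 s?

T = 2π√(L/g) = 2π√(9.20/1.64) = 14.88 s.
Number of complete oscillations = ⌊250/14.88⌋ = ⌊16.80⌋ = 16.

16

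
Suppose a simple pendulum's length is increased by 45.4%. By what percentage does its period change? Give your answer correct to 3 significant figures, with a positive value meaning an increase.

20.6%

T ∝ √L, so T'/T = √(1.454) = 1.206.
Percentage change in T = (1.206 − 1) × 100% = 20.6%.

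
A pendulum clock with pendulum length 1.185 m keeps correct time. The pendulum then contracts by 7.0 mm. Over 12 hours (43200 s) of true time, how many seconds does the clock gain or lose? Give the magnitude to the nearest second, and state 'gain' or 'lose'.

T ∝ √L, so T'/T = √(1.17800/1.185) = 0.997042.
In 43200 s of true time the clock registers 43200/0.997042 = 43328.2 s, so it gains 128 s.

gain 128 s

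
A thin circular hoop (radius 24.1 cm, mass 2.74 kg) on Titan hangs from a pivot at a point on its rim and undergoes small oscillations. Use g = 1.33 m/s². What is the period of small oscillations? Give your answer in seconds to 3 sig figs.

I_cm = mr² = 0.1591 kg·m². The pivot is at distance d = 0.241 m from the centre of mass.
By the parallel-axis theorem, I = I_cm + md² = 0.1591 + 0.1591 = 0.3183 kg·m².
T = 2π√(I/(mgd)) = 2π√(0.3183/(2.74 × 1.33 × 0.241)) = 3.78 s.

3.78 s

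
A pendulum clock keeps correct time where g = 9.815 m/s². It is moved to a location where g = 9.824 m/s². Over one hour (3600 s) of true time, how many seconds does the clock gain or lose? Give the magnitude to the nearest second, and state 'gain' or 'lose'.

gain 2 s

The clock's period scales as T ∝ 1/√g, so T'/T = √(9.815/9.824) = 0.999542.
In 3600 s of true time the clock registers 3600/0.999542 = 3601.7 s, so it gains 2 s.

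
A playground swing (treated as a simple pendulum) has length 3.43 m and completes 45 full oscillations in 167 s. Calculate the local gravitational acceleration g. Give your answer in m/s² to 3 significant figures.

T = 167/45 = 3.711 s.
From T = 2π√(L/g), g = 4π²L/T² = 4π² × 3.43/3.711² = 9.83 m/s².

9.83 m/s²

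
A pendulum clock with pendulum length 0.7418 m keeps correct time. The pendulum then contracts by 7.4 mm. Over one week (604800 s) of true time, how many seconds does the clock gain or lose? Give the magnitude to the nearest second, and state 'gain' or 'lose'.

gain 3039 s

T ∝ √L, so T'/T = √(0.73440/0.7418) = 0.995000.
In 604800 s of true time the clock registers 604800/0.995000 = 607839.4 s, so it gains 3039 s.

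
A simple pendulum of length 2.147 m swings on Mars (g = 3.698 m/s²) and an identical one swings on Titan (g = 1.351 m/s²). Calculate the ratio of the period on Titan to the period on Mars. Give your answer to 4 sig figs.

1.654

T ∝ 1/√g, so T₂/T₁ = √(g₁/g₂) = √(3.698/1.351) = 1.654.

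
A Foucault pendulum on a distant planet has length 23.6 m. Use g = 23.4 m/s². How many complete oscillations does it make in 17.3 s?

T = 2π√(L/g) = 2π√(23.6/23.4) = 6.310 s.
Number of complete oscillations = ⌊17.3/6.310⌋ = ⌊2.742⌋ = 2.

2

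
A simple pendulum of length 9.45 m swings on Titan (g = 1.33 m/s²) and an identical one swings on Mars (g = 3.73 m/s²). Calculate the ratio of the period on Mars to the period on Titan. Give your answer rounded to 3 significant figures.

0.597

T ∝ 1/√g, so T₂/T₁ = √(g₁/g₂) = √(1.33/3.73) = 0.597.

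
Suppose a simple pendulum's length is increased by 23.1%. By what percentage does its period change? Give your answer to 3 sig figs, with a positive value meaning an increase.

T ∝ √L, so T'/T = √(1.231) = 1.110.
Percentage change in T = (1.110 − 1) × 100% = 11.0%.

11.0%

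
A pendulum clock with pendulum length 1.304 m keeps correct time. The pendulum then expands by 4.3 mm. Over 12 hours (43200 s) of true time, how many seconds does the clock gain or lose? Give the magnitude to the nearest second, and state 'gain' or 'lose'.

lose 71 s

T ∝ √L, so T'/T = √(1.30830/1.304) = 1.00165.
In 43200 s of true time the clock registers 43200/1.00165 = 43128.9 s, so it loses 71 s.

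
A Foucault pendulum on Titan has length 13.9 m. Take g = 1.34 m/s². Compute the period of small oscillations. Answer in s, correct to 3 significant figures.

T = 2π√(L/g) = 2π√(13.9/1.34) = 2π × 3.221 = 20.2 s.

20.2 s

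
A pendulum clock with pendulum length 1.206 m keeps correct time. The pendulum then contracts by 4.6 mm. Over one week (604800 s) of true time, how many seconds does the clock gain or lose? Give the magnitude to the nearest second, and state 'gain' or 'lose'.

gain 1157 s

T ∝ √L, so T'/T = √(1.20140/1.206) = 0.998091.
In 604800 s of true time the clock registers 604800/0.998091 = 605956.7 s, so it gains 1157 s.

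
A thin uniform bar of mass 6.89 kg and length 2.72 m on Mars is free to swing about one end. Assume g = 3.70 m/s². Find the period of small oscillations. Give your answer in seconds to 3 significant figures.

4.40 s

For a physical pendulum T = 2π√(I/(mgd)), with d = 1.360 m from pivot to centre of mass.
I_cm = mL²/12 = 6.89 × 2.72²/12 = 4.248 kg·m²; I = I_cm + md² = 4.248 + 6.89 × 1.360² = 16.99 kg·m².
T = 2π√(16.99/(6.89 × 3.70 × 1.360)) = 4.40 s.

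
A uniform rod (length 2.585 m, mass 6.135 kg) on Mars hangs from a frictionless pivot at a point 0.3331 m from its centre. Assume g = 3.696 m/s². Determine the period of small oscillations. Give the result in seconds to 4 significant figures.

4.628 s

For a physical pendulum T = 2π√(I/(mgd)), with d = 0.33310 m from pivot to centre of mass.
I_cm = mL²/12 = 6.135 × 2.585²/12 = 3.4163 kg·m²; I = I_cm + md² = 3.4163 + 6.135 × 0.33310² = 4.0970 kg·m².
T = 2π√(4.0970/(6.135 × 3.696 × 0.33310)) = 4.628 s.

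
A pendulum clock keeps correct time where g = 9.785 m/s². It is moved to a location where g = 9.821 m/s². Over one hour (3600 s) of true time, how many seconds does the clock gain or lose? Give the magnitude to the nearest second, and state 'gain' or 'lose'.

gain 7 s

The clock's period scales as T ∝ 1/√g, so T'/T = √(9.785/9.821) = 0.998166.
In 3600 s of true time the clock registers 3600/0.998166 = 3606.6 s, so it gains 7 s.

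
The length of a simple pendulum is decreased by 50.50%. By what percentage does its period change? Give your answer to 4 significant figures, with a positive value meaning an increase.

T ∝ √L, so T'/T = √(0.49500) = 0.70356.
Percentage change in T = (0.70356 − 1) × 100% = -29.64%.

-29.64%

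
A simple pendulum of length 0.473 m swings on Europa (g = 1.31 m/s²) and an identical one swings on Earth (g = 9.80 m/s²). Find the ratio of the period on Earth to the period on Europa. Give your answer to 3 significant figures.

0.366

T ∝ 1/√g, so T₂/T₁ = √(g₁/g₂) = √(1.31/9.80) = 0.366.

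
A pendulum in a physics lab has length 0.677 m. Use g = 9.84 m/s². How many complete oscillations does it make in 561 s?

340

T = 2π√(L/g) = 2π√(0.677/9.84) = 1.648 s.
Number of complete oscillations = ⌊561/1.648⌋ = ⌊340.4⌋ = 340.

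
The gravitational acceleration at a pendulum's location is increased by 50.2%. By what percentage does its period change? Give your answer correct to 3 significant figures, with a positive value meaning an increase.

T ∝ 1/√g, so T'/T = 1/√(1.502) = 0.8160.
Percentage change in T = (0.8160 − 1) × 100% = -18.4%.

-18.4%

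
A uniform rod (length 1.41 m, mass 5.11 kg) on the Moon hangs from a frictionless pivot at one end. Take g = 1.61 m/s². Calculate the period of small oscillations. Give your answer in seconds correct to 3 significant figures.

For a physical pendulum T = 2π√(I/(mgd)), with d = 0.7050 m from pivot to centre of mass.
I_cm = mL²/12 = 5.11 × 1.41²/12 = 0.8466 kg·m²; I = I_cm + md² = 0.8466 + 5.11 × 0.7050² = 3.386 kg·m².
T = 2π√(3.386/(5.11 × 1.61 × 0.7050)) = 4.80 s.

4.80 s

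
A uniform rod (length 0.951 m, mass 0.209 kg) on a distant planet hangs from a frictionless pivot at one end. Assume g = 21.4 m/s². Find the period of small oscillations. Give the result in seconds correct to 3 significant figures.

For a physical pendulum T = 2π√(I/(mgd)), with d = 0.4755 m from pivot to centre of mass.
I_cm = mL²/12 = 0.209 × 0.951²/12 = 0.01575 kg·m²; I = I_cm + md² = 0.01575 + 0.209 × 0.4755² = 0.06301 kg·m².
T = 2π√(0.06301/(0.209 × 21.4 × 0.4755)) = 1.08 s.

1.08 s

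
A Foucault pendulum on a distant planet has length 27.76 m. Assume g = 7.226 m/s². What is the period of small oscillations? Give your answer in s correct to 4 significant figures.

T = 2π√(L/g) = 2π√(27.76/7.226) = 2π × 1.9600 = 12.32 s.

12.32 s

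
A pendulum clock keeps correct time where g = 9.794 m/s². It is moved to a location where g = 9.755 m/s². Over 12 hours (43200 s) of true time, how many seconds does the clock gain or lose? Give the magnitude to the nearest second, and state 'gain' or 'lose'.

lose 86 s

The clock's period scales as T ∝ 1/√g, so T'/T = √(9.794/9.755) = 1.00200.
In 43200 s of true time the clock registers 43200/1.00200 = 43113.9 s, so it loses 86 s.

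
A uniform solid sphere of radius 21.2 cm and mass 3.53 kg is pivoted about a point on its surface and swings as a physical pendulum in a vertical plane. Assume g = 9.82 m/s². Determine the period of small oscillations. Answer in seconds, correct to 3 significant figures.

1.09 s

I_cm = (2/5)mr² = 0.06346 kg·m². The pivot is at distance d = 0.212 m from the centre of mass.
By the parallel-axis theorem, I = I_cm + md² = 0.06346 + 0.1587 = 0.2221 kg·m².
T = 2π√(I/(mgd)) = 2π√(0.2221/(3.53 × 9.82 × 0.212)) = 1.09 s.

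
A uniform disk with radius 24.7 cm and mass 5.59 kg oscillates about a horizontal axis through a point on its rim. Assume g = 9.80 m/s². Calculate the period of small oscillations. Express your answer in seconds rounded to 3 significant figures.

I_cm = ½mr² = 0.1705 kg·m². The pivot is at distance d = 0.247 m from the centre of mass.
By the parallel-axis theorem, I = I_cm + md² = 0.1705 + 0.3410 = 0.5116 kg·m².
T = 2π√(I/(mgd)) = 2π√(0.5116/(5.59 × 9.80 × 0.247)) = 1.22 s.

1.22 s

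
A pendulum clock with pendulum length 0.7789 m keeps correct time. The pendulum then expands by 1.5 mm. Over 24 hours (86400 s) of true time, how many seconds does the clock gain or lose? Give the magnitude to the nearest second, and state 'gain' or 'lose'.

lose 83 s

T ∝ √L, so T'/T = √(0.78040/0.7789) = 1.00096.
In 86400 s of true time the clock registers 86400/1.00096 = 86316.9 s, so it loses 83 s.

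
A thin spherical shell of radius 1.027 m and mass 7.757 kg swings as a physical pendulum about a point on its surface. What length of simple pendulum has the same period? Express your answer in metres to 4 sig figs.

The equivalent simple-pendulum length is L_eq = I/(md), where I is about the pivot and d = 1.0270 m.
I_cm = (2/3)mR² = 5.4544 kg·m², so I = I_cm + md² = 5.4544 + 8.1815 = 13.636 kg·m².
L_eq = 13.636/(7.757 × 1.0270) = 1.712 m.

1.712 m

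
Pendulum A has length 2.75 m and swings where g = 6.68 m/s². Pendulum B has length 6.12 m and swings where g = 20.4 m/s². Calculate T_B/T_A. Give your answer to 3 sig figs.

0.854

T = 2π√(L/g), so T_B/T_A = √((L_B/g_B)/(L_A/g_A)) = √((6.12/20.4)/(2.75/6.68)) = 0.854.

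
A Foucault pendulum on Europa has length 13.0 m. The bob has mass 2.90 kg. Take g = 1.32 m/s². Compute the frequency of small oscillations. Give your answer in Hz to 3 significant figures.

T = 2π√(L/g) = 2π√(13.0/1.32) = 19.72 s, so f = 1/T = 0.0507 Hz.

0.0507 Hz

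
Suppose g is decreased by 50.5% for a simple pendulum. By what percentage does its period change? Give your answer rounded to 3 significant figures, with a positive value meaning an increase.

42.1%

T ∝ 1/√g, so T'/T = 1/√(0.4950) = 1.421.
Percentage change in T = (1.421 − 1) × 100% = 42.1%.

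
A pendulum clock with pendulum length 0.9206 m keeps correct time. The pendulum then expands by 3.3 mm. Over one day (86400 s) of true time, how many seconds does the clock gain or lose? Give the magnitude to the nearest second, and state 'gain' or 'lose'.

lose 154 s

T ∝ √L, so T'/T = √(0.92390/0.9206) = 1.00179.
In 86400 s of true time the clock registers 86400/1.00179 = 86245.6 s, so it loses 154 s.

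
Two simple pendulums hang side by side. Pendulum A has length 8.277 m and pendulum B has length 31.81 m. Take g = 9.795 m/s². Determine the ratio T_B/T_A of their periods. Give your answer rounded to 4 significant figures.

T ∝ √L, so T_B/T_A = √(L_B/L_A) = √(31.81/8.277) = 1.960.

1.960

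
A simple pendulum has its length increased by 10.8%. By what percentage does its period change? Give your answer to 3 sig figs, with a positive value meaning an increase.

T ∝ √L, so T'/T = √(1.108) = 1.053.
Percentage change in T = (1.053 − 1) × 100% = 5.26%.

5.26%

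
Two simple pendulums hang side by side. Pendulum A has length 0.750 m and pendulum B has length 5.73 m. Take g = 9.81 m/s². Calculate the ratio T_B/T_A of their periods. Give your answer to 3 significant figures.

T ∝ √L, so T_B/T_A = √(L_B/L_A) = √(5.73/0.750) = 2.76.

2.76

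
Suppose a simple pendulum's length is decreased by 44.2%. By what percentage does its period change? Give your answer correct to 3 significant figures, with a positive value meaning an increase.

-25.3%

T ∝ √L, so T'/T = √(0.5580) = 0.7470.
Percentage change in T = (0.7470 − 1) × 100% = -25.3%.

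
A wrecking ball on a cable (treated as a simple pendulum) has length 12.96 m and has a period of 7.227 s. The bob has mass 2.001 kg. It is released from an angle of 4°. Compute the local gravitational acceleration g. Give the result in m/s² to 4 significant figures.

From T = 2π√(L/g), g = 4π²L/T² = 4π² × 12.96/7.2270² = 9.796 m/s².

9.796 m/s²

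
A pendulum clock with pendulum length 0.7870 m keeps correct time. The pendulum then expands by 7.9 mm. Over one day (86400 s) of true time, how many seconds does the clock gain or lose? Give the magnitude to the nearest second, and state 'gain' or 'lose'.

T ∝ √L, so T'/T = √(0.79490/0.7870) = 1.00501.
In 86400 s of true time the clock registers 86400/1.00501 = 85969.6 s, so it loses 430 s.

lose 430 s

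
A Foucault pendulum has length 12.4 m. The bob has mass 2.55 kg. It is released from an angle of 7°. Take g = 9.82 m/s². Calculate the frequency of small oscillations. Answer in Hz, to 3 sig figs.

T = 2π√(L/g) = 2π√(12.4/9.82) = 7.060 s, so f = 1/T = 0.142 Hz.

0.142 Hz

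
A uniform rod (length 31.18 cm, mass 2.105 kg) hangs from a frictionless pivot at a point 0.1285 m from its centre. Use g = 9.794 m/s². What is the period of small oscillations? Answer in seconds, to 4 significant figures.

For a physical pendulum T = 2π√(I/(mgd)), with d = 0.12850 m from pivot to centre of mass.
I_cm = mL²/12 = 2.105 × 0.3118²/12 = 0.017054 kg·m²; I = I_cm + md² = 0.017054 + 2.105 × 0.12850² = 0.051812 kg·m².
T = 2π√(0.051812/(2.105 × 9.794 × 0.12850)) = 0.8787 s.

0.8787 s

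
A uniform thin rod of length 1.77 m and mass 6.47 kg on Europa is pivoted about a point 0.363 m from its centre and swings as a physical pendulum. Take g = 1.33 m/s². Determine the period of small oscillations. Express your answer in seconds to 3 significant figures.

5.67 s

For a physical pendulum T = 2π√(I/(mgd)), with d = 0.3630 m from pivot to centre of mass.
I_cm = mL²/12 = 6.47 × 1.77²/12 = 1.689 kg·m²; I = I_cm + md² = 1.689 + 6.47 × 0.3630² = 2.542 kg·m².
T = 2π√(2.542/(6.47 × 1.33 × 0.3630)) = 5.67 s.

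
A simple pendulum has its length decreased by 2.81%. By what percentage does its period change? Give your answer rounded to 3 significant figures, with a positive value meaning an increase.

T ∝ √L, so T'/T = √(0.9719) = 0.9858.
Percentage change in T = (0.9858 − 1) × 100% = -1.42%.

-1.42%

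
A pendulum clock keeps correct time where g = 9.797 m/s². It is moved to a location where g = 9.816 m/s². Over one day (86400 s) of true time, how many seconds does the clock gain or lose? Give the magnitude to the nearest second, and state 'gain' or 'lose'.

gain 84 s

The clock's period scales as T ∝ 1/√g, so T'/T = √(9.797/9.816) = 0.999032.
In 86400 s of true time the clock registers 86400/0.999032 = 86483.7 s, so it gains 84 s.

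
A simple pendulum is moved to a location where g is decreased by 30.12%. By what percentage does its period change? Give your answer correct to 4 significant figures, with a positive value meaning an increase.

19.63%

T ∝ 1/√g, so T'/T = 1/√(0.69880) = 1.1963.
Percentage change in T = (1.1963 − 1) × 100% = 19.63%.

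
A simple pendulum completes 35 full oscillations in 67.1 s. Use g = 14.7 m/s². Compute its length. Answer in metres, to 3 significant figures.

T = 67.1/35 = 1.917 s.
From T = 2π√(L/g), L = gT²/(4π²) = 14.7 × 1.917²/(4π²) = 1.37 m.

1.37 m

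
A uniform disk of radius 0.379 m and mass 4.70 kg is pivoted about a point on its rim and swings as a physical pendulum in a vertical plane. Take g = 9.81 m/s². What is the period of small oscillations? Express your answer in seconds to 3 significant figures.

I_cm = ½mr² = 0.3376 kg·m². The pivot is at distance d = 0.379 m from the centre of mass.
By the parallel-axis theorem, I = I_cm + md² = 0.3376 + 0.6751 = 1.013 kg·m².
T = 2π√(I/(mgd)) = 2π√(1.013/(4.70 × 9.81 × 0.379)) = 1.51 s.

1.51 s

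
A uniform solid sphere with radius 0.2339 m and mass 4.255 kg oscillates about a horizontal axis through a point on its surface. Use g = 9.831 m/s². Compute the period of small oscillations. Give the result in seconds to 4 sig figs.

I_cm = (2/5)mr² = 0.093115 kg·m². The pivot is at distance d = 0.2339 m from the centre of mass.
By the parallel-axis theorem, I = I_cm + md² = 0.093115 + 0.23279 = 0.32590 kg·m².
T = 2π√(I/(mgd)) = 2π√(0.32590/(4.255 × 9.831 × 0.2339)) = 1.147 s.

1.147 s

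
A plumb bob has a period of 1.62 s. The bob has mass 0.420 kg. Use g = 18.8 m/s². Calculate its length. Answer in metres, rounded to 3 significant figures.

1.25 m

From T = 2π√(L/g), L = gT²/(4π²) = 18.8 × 1.620²/(4π²) = 1.25 m.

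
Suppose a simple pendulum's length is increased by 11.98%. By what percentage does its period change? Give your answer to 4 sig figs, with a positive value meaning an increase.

5.821%

T ∝ √L, so T'/T = √(1.1198) = 1.0582.
Percentage change in T = (1.0582 − 1) × 100% = 5.821%.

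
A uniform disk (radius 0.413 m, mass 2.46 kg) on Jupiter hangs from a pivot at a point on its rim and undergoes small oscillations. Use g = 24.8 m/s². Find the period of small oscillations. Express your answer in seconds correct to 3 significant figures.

0.993 s

I_cm = ½mr² = 0.2098 kg·m². The pivot is at distance d = 0.413 m from the centre of mass.
By the parallel-axis theorem, I = I_cm + md² = 0.2098 + 0.4196 = 0.6294 kg·m².
T = 2π√(I/(mgd)) = 2π√(0.6294/(2.46 × 24.8 × 0.413)) = 0.993 s.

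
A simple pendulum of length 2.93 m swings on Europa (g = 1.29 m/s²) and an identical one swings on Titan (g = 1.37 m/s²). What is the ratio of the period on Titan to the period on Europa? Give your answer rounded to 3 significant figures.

0.970

T ∝ 1/√g, so T₂/T₁ = √(g₁/g₂) = √(1.29/1.37) = 0.970.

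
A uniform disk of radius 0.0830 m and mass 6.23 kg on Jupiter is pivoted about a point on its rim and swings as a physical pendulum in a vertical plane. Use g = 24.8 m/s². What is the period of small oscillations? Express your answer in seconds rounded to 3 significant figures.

0.445 s

I_cm = ½mr² = 0.02146 kg·m². The pivot is at distance d = 0.0830 m from the centre of mass.
By the parallel-axis theorem, I = I_cm + md² = 0.02146 + 0.04292 = 0.06438 kg·m².
T = 2π√(I/(mgd)) = 2π√(0.06438/(6.23 × 24.8 × 0.0830)) = 0.445 s.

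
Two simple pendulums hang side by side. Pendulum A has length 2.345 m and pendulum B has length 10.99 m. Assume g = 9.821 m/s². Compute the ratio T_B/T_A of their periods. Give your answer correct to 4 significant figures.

T ∝ √L, so T_B/T_A = √(L_B/L_A) = √(10.99/2.345) = 2.165.

2.165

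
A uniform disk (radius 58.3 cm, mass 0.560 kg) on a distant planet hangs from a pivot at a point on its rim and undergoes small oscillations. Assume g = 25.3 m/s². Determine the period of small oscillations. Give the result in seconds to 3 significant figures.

1.17 s

I_cm = ½mr² = 0.09517 kg·m². The pivot is at distance d = 0.583 m from the centre of mass.
By the parallel-axis theorem, I = I_cm + md² = 0.09517 + 0.1903 = 0.2855 kg·m².
T = 2π√(I/(mgd)) = 2π√(0.2855/(0.560 × 25.3 × 0.583)) = 1.17 s.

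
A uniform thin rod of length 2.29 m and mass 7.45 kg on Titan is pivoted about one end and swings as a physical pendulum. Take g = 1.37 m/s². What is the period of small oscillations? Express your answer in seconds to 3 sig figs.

For a physical pendulum T = 2π√(I/(mgd)), with d = 1.145 m from pivot to centre of mass.
I_cm = mL²/12 = 7.45 × 2.29²/12 = 3.256 kg·m²; I = I_cm + md² = 3.256 + 7.45 × 1.145² = 13.02 kg·m².
T = 2π√(13.02/(7.45 × 1.37 × 1.145)) = 6.63 s.

6.63 s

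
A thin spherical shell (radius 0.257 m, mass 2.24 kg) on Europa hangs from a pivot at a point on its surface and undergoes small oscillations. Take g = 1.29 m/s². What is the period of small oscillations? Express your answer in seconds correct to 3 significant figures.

I_cm = (2/3)mr² = 0.09863 kg·m². The pivot is at distance d = 0.257 m from the centre of mass.
By the parallel-axis theorem, I = I_cm + md² = 0.09863 + 0.1479 = 0.2466 kg·m².
T = 2π√(I/(mgd)) = 2π√(0.2466/(2.24 × 1.29 × 0.257)) = 3.62 s.

3.62 s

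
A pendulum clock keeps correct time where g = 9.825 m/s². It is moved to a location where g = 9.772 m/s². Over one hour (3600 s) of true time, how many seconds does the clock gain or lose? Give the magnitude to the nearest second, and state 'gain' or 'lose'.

lose 10 s

The clock's period scales as T ∝ 1/√g, so T'/T = √(9.825/9.772) = 1.00271.
In 3600 s of true time the clock registers 3600/1.00271 = 3590.3 s, so it loses 10 s.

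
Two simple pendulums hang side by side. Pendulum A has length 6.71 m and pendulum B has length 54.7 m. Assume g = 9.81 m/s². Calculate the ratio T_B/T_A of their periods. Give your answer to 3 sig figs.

2.86

T ∝ √L, so T_B/T_A = √(L_B/L_A) = √(54.7/6.71) = 2.86.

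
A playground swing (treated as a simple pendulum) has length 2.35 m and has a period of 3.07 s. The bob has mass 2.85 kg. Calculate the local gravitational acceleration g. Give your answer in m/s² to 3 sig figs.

From T = 2π√(L/g), g = 4π²L/T² = 4π² × 2.35/3.070² = 9.84 m/s².

9.84 m/s²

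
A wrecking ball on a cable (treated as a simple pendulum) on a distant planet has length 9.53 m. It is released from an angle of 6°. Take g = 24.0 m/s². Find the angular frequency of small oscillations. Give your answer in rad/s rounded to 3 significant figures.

1.59 rad/s

ω = √(g/L) = √(24.0/9.53) = 1.59 rad/s.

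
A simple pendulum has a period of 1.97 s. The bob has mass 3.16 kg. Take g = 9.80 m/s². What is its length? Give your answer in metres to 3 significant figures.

0.963 m

From T = 2π√(L/g), L = gT²/(4π²) = 9.80 × 1.970²/(4π²) = 0.963 m.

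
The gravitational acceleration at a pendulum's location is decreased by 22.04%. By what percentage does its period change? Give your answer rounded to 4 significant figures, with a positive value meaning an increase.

13.26%

T ∝ 1/√g, so T'/T = 1/√(0.77960) = 1.1326.
Percentage change in T = (1.1326 − 1) × 100% = 13.26%.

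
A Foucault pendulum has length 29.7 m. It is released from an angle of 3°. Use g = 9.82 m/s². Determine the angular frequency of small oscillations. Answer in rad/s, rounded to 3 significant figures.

0.575 rad/s

ω = √(g/L) = √(9.82/29.7) = 0.575 rad/s.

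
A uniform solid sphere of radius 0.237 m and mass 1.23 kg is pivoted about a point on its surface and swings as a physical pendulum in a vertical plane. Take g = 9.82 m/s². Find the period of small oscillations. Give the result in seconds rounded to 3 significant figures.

I_cm = (2/5)mr² = 0.02764 kg·m². The pivot is at distance d = 0.237 m from the centre of mass.
By the parallel-axis theorem, I = I_cm + md² = 0.02764 + 0.06909 = 0.09672 kg·m².
T = 2π√(I/(mgd)) = 2π√(0.09672/(1.23 × 9.82 × 0.237)) = 1.15 s.

1.15 s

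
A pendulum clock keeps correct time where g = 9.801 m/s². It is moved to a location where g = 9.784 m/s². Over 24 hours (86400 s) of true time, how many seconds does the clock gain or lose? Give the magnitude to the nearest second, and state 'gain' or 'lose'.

The clock's period scales as T ∝ 1/√g, so T'/T = √(9.801/9.784) = 1.00087.
In 86400 s of true time the clock registers 86400/1.00087 = 86325.0 s, so it loses 75 s.

lose 75 s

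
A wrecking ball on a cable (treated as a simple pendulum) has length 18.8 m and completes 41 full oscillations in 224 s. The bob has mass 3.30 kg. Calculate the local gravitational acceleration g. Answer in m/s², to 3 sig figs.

T = 224/41 = 5.463 s.
From T = 2π√(L/g), g = 4π²L/T² = 4π² × 18.8/5.463² = 24.9 m/s².

24.9 m/s²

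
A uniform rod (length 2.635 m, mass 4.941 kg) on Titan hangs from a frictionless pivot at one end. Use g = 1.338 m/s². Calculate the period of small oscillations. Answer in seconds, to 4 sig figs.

7.199 s

For a physical pendulum T = 2π√(I/(mgd)), with d = 1.3175 m from pivot to centre of mass.
I_cm = mL²/12 = 4.941 × 2.635²/12 = 2.8589 kg·m²; I = I_cm + md² = 2.8589 + 4.941 × 1.3175² = 11.435 kg·m².
T = 2π√(11.435/(4.941 × 1.338 × 1.3175)) = 7.199 s.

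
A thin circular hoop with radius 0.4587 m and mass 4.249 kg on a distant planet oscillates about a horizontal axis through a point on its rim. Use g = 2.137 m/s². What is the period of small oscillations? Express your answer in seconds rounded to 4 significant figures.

4.117 s

I_cm = mr² = 0.89401 kg·m². The pivot is at distance d = 0.4587 m from the centre of mass.
By the parallel-axis theorem, I = I_cm + md² = 0.89401 + 0.89401 = 1.7880 kg·m².
T = 2π√(I/(mgd)) = 2π√(1.7880/(4.249 × 2.137 × 0.4587)) = 4.117 s.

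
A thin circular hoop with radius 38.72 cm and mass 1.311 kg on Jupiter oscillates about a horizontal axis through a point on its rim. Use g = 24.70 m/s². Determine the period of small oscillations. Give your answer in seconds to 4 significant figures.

1.113 s

I_cm = mr² = 0.19655 kg·m². The pivot is at distance d = 0.3872 m from the centre of mass.
By the parallel-axis theorem, I = I_cm + md² = 0.19655 + 0.19655 = 0.39310 kg·m².
T = 2π√(I/(mgd)) = 2π√(0.39310/(1.311 × 24.70 × 0.3872)) = 1.113 s.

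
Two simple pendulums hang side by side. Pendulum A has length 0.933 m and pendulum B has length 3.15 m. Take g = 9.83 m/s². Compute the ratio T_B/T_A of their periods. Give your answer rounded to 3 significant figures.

T ∝ √L, so T_B/T_A = √(L_B/L_A) = √(3.15/0.933) = 1.84.

1.84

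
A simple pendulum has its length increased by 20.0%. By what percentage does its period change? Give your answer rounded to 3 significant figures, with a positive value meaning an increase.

T ∝ √L, so T'/T = √(1.200) = 1.095.
Percentage change in T = (1.095 − 1) × 100% = 9.54%.

9.54%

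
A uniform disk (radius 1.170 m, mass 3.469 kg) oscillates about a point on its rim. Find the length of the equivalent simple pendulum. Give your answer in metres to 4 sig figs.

1.755 m

The equivalent simple-pendulum length is L_eq = I/(md), where I is about the pivot and d = 1.1700 m.
I_cm = ½mR² = 2.3744 kg·m², so I = I_cm + md² = 2.3744 + 4.7487 = 7.1231 kg·m².
L_eq = 7.1231/(3.469 × 1.1700) = 1.755 m.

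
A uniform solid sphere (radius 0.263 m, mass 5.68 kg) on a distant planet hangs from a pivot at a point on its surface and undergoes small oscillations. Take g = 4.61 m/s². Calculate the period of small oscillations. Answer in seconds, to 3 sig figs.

1.78 s

I_cm = (2/5)mr² = 0.1572 kg·m². The pivot is at distance d = 0.263 m from the centre of mass.
By the parallel-axis theorem, I = I_cm + md² = 0.1572 + 0.3929 = 0.5500 kg·m².
T = 2π√(I/(mgd)) = 2π√(0.5500/(5.68 × 4.61 × 0.263)) = 1.78 s.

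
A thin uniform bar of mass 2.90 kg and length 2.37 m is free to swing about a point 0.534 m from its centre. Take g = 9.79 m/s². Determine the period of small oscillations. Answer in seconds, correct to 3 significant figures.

2.38 s

For a physical pendulum T = 2π√(I/(mgd)), with d = 0.5340 m from pivot to centre of mass.
I_cm = mL²/12 = 2.90 × 2.37²/12 = 1.357 kg·m²; I = I_cm + md² = 1.357 + 2.90 × 0.5340² = 2.184 kg·m².
T = 2π√(2.184/(2.90 × 9.79 × 0.5340)) = 2.38 s.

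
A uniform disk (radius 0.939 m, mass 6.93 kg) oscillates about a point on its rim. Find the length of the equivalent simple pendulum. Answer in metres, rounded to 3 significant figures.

1.41 m

The equivalent simple-pendulum length is L_eq = I/(md), where I is about the pivot and d = 0.9390 m.
I_cm = ½mR² = 3.055 kg·m², so I = I_cm + md² = 3.055 + 6.110 = 9.165 kg·m².
L_eq = 9.165/(6.93 × 0.9390) = 1.41 m.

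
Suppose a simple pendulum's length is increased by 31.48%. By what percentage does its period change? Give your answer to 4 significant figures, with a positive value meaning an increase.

14.66%

T ∝ √L, so T'/T = √(1.3148) = 1.1466.
Percentage change in T = (1.1466 − 1) × 100% = 14.66%.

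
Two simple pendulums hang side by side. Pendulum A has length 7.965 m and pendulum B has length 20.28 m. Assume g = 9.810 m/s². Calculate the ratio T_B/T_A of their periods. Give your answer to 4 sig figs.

T ∝ √L, so T_B/T_A = √(L_B/L_A) = √(20.28/7.965) = 1.596.

1.596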